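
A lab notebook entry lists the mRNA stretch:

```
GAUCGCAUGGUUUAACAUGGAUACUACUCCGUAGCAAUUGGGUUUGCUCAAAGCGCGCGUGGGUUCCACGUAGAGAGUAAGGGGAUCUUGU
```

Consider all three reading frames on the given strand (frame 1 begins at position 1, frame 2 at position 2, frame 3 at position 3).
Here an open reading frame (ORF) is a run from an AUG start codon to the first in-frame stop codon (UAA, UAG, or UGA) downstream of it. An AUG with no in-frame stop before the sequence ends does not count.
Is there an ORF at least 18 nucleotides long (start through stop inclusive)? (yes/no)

yes

Frame 1: GAU CGC AUG GUU UAA CAU GGA UAC UAC UCC GUA GCA AUU GGG UUU GCU CAA AGC GCG CGU GGG UUC CAC GUA GAG AGU AAG GGG AUC UUG — AUG at 7, stop UAA at 13 → 9 nt.
Frame 2: AUC GCA UGG UUU AAC AUG GAU ACU ACU CCG UAG CAA UUG GGU UUG CUC AAA GCG CGC GUG GGU UCC ACG UAG AGA GUA AGG GGA UCU UGU — AUG at 17, stop UAG at 32 → 18 nt.
Frame 3: UCG CAU GGU UUA ACA UGG AUA CUA CUC CGU AGC AAU UGG GUU UGC UCA AAG CGC GCG UGG GUU CCA CGU AGA GAG UAA GGG GAU CUU — no AUG→stop ORF.
Frame 2 has an ORF of 18 nucleotides (positions 17–34) ≥ 18, so yes.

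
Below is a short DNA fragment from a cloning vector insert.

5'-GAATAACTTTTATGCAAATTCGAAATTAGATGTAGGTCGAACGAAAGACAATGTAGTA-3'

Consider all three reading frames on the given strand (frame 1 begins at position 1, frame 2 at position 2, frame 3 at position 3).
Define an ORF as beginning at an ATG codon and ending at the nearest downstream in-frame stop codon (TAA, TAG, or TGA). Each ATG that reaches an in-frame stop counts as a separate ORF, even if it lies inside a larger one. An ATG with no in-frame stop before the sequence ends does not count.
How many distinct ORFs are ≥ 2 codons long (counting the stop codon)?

3

Frame 1: GAA TAA CTT TTA TGC AAA TTC GAA ATT AGA TGT AGG TCG AAC GAA AGA CAA TGT AGT — no ATG→stop ORF.
Frame 2: AAT AAC TTT TAT GCA AAT TCG AAA TTA GAT GTA GGT CGA ACG AAA GAC AAT GTA GTA — no ATG→stop ORF.
Frame 3: ATA ACT TTT ATG CAA ATT CGA AAT TAG ATG TAG GTC GAA CGA AAG ACA ATG TAG — ATG at 12, stop TAG at 27 → 18 nt; ATG at 30, stop TAG at 33 → 6 nt; ATG at 51, stop TAG at 54 → 6 nt.
ORFs ≥ 2 codons: frame 3 12–29 (6 codons), frame 3 30–35 (2 codons), frame 3 51–56 (2 codons). Count = 3.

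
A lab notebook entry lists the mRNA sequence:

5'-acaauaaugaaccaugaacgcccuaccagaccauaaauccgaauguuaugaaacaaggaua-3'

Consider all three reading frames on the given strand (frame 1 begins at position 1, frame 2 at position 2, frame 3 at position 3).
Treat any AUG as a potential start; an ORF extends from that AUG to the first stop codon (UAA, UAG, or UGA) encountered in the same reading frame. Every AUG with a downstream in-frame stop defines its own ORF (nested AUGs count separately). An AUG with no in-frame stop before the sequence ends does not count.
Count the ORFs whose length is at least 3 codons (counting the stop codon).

2

Frame 1: ACA AUA AUG AAC CAU GAA CGC CCU ACC AGA CCA UAA AUC CGA AUG UUA UGA AAC AAG GAU — AUG at 7, stop UAA at 34 → 30 nt; AUG at 43, stop UGA at 49 → 9 nt.
Frame 2: CAA UAA UGA ACC AUG AAC GCC CUA CCA GAC CAU AAA UCC GAA UGU UAU GAA ACA AGG AUA — no AUG→stop ORF.
Frame 3: AAU AAU GAA CCA UGA ACG CCC UAC CAG ACC AUA AAU CCG AAU GUU AUG AAA CAA GGA — no AUG→stop ORF.
ORFs ≥ 3 codons: frame 1 7–36 (10 codons), frame 1 43–51 (3 codons). Count = 2.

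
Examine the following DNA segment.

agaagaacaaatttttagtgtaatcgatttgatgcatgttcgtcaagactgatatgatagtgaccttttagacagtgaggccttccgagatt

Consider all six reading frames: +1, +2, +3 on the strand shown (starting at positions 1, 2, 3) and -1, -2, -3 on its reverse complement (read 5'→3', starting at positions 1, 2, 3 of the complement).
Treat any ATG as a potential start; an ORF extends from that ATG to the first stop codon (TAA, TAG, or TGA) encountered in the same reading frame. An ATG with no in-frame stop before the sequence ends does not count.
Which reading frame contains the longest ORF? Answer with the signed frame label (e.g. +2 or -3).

Reverse complement (5'→3'): AATCTCGGAAGGCCTCACTGTCTAAAAGGTCACTATCATATCAGTCTTGACGAACATGCATCAAATCGATTACACTAAAAATTTGTTCTTCT
Frame +1: AGA AGA ACA AAT TTT TAG TGT AAT CGA TTT GAT GCA TGT TCG TCA AGA CTG ATA TGA TAG TGA CCT TTT AGA CAG TGA GGC CTT CCG AGA — no ATG→stop ORF.
Frame +2: GAA GAA CAA ATT TTT AGT GTA ATC GAT TTG ATG CAT GTT CGT CAA GAC TGA TAT GAT AGT GAC CTT TTA GAC AGT GAG GCC TTC CGA GAT — ATG at 32, stop TGA at 50 → 21 nt.
Frame +3: AAG AAC AAA TTT TTA GTG TAA TCG ATT TGA TGC ATG TTC GTC AAG ACT GAT ATG ATA GTG ACC TTT TAG ACA GTG AGG CCT TCC GAG ATT — ATG at 36, stop TAG at 69 → 36 nt; ATG at 54, stop TAG at 69 → 18 nt.
Frame -1: AAT CTC GGA AGG CCT CAC TGT CTA AAA GGT CAC TAT CAT ATC AGT CTT GAC GAA CAT GCA TCA AAT CGA TTA CAC TAA AAA TTT GTT CTT — no ATG→stop ORF.
Frame -2: ATC TCG GAA GGC CTC ACT GTC TAA AAG GTC ACT ATC ATA TCA GTC TTG ACG AAC ATG CAT CAA ATC GAT TAC ACT AAA AAT TTG TTC TTC — no ATG→stop ORF.
Frame -3: TCT CGG AAG GCC TCA CTG TCT AAA AGG TCA CTA TCA TAT CAG TCT TGA CGA ACA TGC ATC AAA TCG ATT ACA CTA AAA ATT TGT TCT TCT — no ATG→stop ORF.
Longest ORF is 36 nt in frame +3 (positions 36–71).

+3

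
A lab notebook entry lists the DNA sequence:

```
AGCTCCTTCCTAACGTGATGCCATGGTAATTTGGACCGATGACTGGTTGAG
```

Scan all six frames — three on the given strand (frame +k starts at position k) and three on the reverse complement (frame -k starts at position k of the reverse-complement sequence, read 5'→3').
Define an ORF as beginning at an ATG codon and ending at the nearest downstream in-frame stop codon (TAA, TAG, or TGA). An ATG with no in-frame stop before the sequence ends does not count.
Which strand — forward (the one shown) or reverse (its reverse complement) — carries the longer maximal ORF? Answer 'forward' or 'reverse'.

Reverse complement (5'→3'): CTCAACCAGTCATCGGTCCAAATTACCATGGCATCACGTTAGGAAGGAGCT
Frame +1: AGC TCC TTC CTA ACG TGA TGC CAT GGT AAT TTG GAC CGA TGA CTG GTT GAG — no ATG→stop ORF.
Frame +2: GCT CCT TCC TAA CGT GAT GCC ATG GTA ATT TGG ACC GAT GAC TGG TTG — no ATG→stop ORF.
Frame +3: CTC CTT CCT AAC GTG ATG CCA TGG TAA TTT GGA CCG ATG ACT GGT TGA — ATG at 18, stop TAA at 27 → 12 nt; ATG at 39, stop TGA at 48 → 12 nt.
Frame -1: CTC AAC CAG TCA TCG GTC CAA ATT ACC ATG GCA TCA CGT TAG GAA GGA GCT — ATG at 28, stop TAG at 40 → 15 nt.
Frame -2: TCA ACC AGT CAT CGG TCC AAA TTA CCA TGG CAT CAC GTT AGG AAG GAG — no ATG→stop ORF.
Frame -3: CAA CCA GTC ATC GGT CCA AAT TAC CAT GGC ATC ACG TTA GGA AGG AGC — no ATG→stop ORF.
Forward-strand max 12 nt; reverse-strand max 15 nt. The reverse strand has the longer ORF.

reverse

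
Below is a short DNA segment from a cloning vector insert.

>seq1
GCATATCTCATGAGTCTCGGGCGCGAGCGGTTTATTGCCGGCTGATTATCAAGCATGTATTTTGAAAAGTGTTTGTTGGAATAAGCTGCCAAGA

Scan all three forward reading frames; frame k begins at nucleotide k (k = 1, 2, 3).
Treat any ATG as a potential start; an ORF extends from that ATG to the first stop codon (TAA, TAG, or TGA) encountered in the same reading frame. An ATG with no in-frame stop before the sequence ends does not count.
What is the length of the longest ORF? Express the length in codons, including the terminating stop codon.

Frame 1: GCA TAT CTC ATG AGT CTC GGG CGC GAG CGG TTT ATT GCC GGC TGA TTA TCA AGC ATG TAT TTT GAA AAG TGT TTG TTG GAA TAA GCT GCC AAG — ATG at 10, stop TGA at 43 → 36 nt; ATG at 55, stop TAA at 82 → 30 nt.
Frame 2: CAT ATC TCA TGA GTC TCG GGC GCG AGC GGT TTA TTG CCG GCT GAT TAT CAA GCA TGT ATT TTG AAA AGT GTT TGT TGG AAT AAG CTG CCA AGA — no ATG→stop ORF.
Frame 3: ATA TCT CAT GAG TCT CGG GCG CGA GCG GTT TAT TGC CGG CTG ATT ATC AAG CAT GTA TTT TGA AAA GTG TTT GTT GGA ATA AGC TGC CAA — no ATG→stop ORF.
Longest: frame 1, positions 10–45, 36 nt = 12 codons = 11 aa. → 12 codons.

12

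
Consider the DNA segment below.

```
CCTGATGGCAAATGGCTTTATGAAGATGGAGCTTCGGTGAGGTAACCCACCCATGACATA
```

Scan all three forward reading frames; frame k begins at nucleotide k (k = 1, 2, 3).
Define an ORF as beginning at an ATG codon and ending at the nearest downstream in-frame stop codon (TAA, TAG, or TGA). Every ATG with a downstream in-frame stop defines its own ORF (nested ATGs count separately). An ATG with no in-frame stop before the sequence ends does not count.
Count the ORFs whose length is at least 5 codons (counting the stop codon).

Frame 1: CCT GAT GGC AAA TGG CTT TAT GAA GAT GGA GCT TCG GTG AGG TAA CCC ACC CAT GAC ATA — no ATG→stop ORF.
Frame 2: CTG ATG GCA AAT GGC TTT ATG AAG ATG GAG CTT CGG TGA GGT AAC CCA CCC ATG ACA — ATG at 5, stop TGA at 38 → 36 nt; ATG at 20, stop TGA at 38 → 21 nt; ATG at 26, stop TGA at 38 → 15 nt.
Frame 3: TGA TGG CAA ATG GCT TTA TGA AGA TGG AGC TTC GGT GAG GTA ACC CAC CCA TGA CAT — ATG at 12, stop TGA at 21 → 12 nt.
ORFs ≥ 5 codons: frame 2 5–40 (12 codons), frame 2 20–40 (7 codons), frame 2 26–40 (5 codons). Count = 3.

3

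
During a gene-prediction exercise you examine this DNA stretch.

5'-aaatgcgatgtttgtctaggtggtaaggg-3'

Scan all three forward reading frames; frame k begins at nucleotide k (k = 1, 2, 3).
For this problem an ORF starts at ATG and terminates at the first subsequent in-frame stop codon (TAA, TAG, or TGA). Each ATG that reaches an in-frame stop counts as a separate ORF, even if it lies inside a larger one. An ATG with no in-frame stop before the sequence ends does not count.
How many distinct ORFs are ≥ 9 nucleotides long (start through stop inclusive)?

2

Frame 1: AAA TGC GAT GTT TGT CTA GGT GGT AAG — no ATG→stop ORF.
Frame 2: AAT GCG ATG TTT GTC TAG GTG GTA AGG — ATG at 8, stop TAG at 17 → 12 nt.
Frame 3: ATG CGA TGT TTG TCT AGG TGG TAA GGG — ATG at 3, stop TAA at 24 → 24 nt.
ORFs ≥ 9 nucleotides: frame 2 8–19 (12 nucleotides), frame 3 3–26 (24 nucleotides). Count = 2.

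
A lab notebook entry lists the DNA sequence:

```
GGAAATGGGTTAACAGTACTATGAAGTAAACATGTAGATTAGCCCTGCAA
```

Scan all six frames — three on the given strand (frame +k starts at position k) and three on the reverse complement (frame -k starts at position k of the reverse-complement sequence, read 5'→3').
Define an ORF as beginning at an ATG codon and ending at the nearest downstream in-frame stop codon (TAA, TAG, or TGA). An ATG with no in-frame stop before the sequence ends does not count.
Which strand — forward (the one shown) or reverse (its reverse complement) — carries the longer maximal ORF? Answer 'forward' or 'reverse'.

Reverse complement (5'→3'): TTGCAGGGCTAATCTACATGTTTACTTCATAGTACTGTTAACCCATTTCC
Frame +1: GGA AAT GGG TTA ACA GTA CTA TGA AGT AAA CAT GTA GAT TAG CCC TGC — no ATG→stop ORF.
Frame +2: GAA ATG GGT TAA CAG TAC TAT GAA GTA AAC ATG TAG ATT AGC CCT GCA — ATG at 5, stop TAA at 11 → 9 nt; ATG at 32, stop TAG at 35 → 6 nt.
Frame +3: AAA TGG GTT AAC AGT ACT ATG AAG TAA ACA TGT AGA TTA GCC CTG CAA — ATG at 21, stop TAA at 27 → 9 nt.
Frame -1: TTG CAG GGC TAA TCT ACA TGT TTA CTT CAT AGT ACT GTT AAC CCA TTT — no ATG→stop ORF.
Frame -2: TGC AGG GCT AAT CTA CAT GTT TAC TTC ATA GTA CTG TTA ACC CAT TTC — no ATG→stop ORF.
Frame -3: GCA GGG CTA ATC TAC ATG TTT ACT TCA TAG TAC TGT TAA CCC ATT TCC — ATG at 18, stop TAG at 30 → 15 nt.
Forward-strand max 9 nt; reverse-strand max 15 nt. The reverse strand has the longer ORF.

reverse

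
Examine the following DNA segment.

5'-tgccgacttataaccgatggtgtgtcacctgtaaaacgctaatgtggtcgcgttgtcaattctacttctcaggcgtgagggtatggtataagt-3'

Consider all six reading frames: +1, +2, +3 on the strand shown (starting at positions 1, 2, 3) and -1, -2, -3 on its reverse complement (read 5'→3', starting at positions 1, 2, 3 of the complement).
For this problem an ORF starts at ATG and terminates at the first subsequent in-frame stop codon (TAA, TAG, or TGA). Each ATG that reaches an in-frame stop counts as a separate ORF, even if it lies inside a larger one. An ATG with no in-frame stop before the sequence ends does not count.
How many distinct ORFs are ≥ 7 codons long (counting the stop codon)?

0

Reverse complement (5'→3'): ACTTATACCATACCCTCACGCCTGAGAAGTAGAATTGACAACGCGACCACATTAGCGTTTTACAGGTGACACACCATCGGTTATAAGTCGGCA
Frame +1: TGC CGA CTT ATA ACC GAT GGT GTG TCA CCT GTA AAA CGC TAA TGT GGT CGC GTT GTC AAT TCT ACT TCT CAG GCG TGA GGG TAT GGT ATA AGT — no ATG→stop ORF.
Frame +2: GCC GAC TTA TAA CCG ATG GTG TGT CAC CTG TAA AAC GCT AAT GTG GTC GCG TTG TCA ATT CTA CTT CTC AGG CGT GAG GGT ATG GTA TAA — ATG at 17, stop TAA at 32 → 18 nt; ATG at 83, stop TAA at 89 → 9 nt.
Frame +3: CCG ACT TAT AAC CGA TGG TGT GTC ACC TGT AAA ACG CTA ATG TGG TCG CGT TGT CAA TTC TAC TTC TCA GGC GTG AGG GTA TGG TAT AAG — no ATG→stop ORF.
Frame -1: ACT TAT ACC ATA CCC TCA CGC CTG AGA AGT AGA ATT GAC AAC GCG ACC ACA TTA GCG TTT TAC AGG TGA CAC ACC ATC GGT TAT AAG TCG GCA — no ATG→stop ORF.
Frame -2: CTT ATA CCA TAC CCT CAC GCC TGA GAA GTA GAA TTG ACA ACG CGA CCA CAT TAG CGT TTT ACA GGT GAC ACA CCA TCG GTT ATA AGT CGG — no ATG→stop ORF.
Frame -3: TTA TAC CAT ACC CTC ACG CCT GAG AAG TAG AAT TGA CAA CGC GAC CAC ATT AGC GTT TTA CAG GTG ACA CAC CAT CGG TTA TAA GTC GGC — no ATG→stop ORF.
No ORF reaches 7 codons. Count = 0.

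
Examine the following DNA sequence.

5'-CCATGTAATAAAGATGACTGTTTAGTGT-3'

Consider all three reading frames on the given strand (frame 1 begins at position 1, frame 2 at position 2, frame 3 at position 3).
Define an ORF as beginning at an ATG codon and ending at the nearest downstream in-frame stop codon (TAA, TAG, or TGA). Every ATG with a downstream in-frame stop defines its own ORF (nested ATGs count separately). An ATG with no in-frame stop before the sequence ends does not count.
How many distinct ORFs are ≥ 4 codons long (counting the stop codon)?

Frame 1: CCA TGT AAT AAA GAT GAC TGT TTA GTG — no ATG→stop ORF.
Frame 2: CAT GTA ATA AAG ATG ACT GTT TAG TGT — ATG at 14, stop TAG at 23 → 12 nt.
Frame 3: ATG TAA TAA AGA TGA CTG TTT AGT — ATG at 3, stop TAA at 6 → 6 nt.
ORFs ≥ 4 codons: frame 2 14–25 (4 codons). Count = 1.

1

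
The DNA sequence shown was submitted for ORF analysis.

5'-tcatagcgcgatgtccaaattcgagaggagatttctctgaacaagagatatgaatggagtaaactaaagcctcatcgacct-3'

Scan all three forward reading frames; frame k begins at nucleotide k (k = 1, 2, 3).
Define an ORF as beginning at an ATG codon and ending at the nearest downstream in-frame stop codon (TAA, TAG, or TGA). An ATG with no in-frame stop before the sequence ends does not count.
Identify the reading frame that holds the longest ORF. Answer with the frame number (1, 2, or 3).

2

Frame 1: TCA TAG CGC GAT GTC CAA ATT CGA GAG GAG ATT TCT CTG AAC AAG AGA TAT GAA TGG AGT AAA CTA AAG CCT CAT CGA CCT — no ATG→stop ORF.
Frame 2: CAT AGC GCG ATG TCC AAA TTC GAG AGG AGA TTT CTC TGA ACA AGA GAT ATG AAT GGA GTA AAC TAA AGC CTC ATC GAC — ATG at 11, stop TGA at 38 → 30 nt; ATG at 50, stop TAA at 65 → 18 nt.
Frame 3: ATA GCG CGA TGT CCA AAT TCG AGA GGA GAT TTC TCT GAA CAA GAG ATA TGA ATG GAG TAA ACT AAA GCC TCA TCG ACC — ATG at 54, stop TAA at 60 → 9 nt.
Longest ORF is 30 nt in frame 2 (positions 11–40).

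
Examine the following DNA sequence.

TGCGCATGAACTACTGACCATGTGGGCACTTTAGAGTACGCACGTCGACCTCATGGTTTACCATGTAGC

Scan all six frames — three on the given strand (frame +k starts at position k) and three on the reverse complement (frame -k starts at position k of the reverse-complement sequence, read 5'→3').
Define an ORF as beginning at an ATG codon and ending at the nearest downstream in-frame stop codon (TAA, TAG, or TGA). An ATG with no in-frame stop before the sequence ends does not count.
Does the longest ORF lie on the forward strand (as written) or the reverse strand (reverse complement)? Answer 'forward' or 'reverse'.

reverse

Reverse complement (5'→3'): GCTACATGGTAAACCATGAGGTCGACGTGCGTACTCTAAAGTGCCCACATGGTCAGTAGTTCATGCGCA
Frame +1: TGC GCA TGA ACT ACT GAC CAT GTG GGC ACT TTA GAG TAC GCA CGT CGA CCT CAT GGT TTA CCA TGT AGC — no ATG→stop ORF.
Frame +2: GCG CAT GAA CTA CTG ACC ATG TGG GCA CTT TAG AGT ACG CAC GTC GAC CTC ATG GTT TAC CAT GTA — ATG at 20, stop TAG at 32 → 15 nt.
Frame +3: CGC ATG AAC TAC TGA CCA TGT GGG CAC TTT AGA GTA CGC ACG TCG ACC TCA TGG TTT ACC ATG TAG — ATG at 6, stop TGA at 15 → 12 nt; ATG at 63, stop TAG at 66 → 6 nt.
Frame -1: GCT ACA TGG TAA ACC ATG AGG TCG ACG TGC GTA CTC TAA AGT GCC CAC ATG GTC AGT AGT TCA TGC GCA — ATG at 16, stop TAA at 37 → 24 nt.
Frame -2: CTA CAT GGT AAA CCA TGA GGT CGA CGT GCG TAC TCT AAA GTG CCC ACA TGG TCA GTA GTT CAT GCG — no ATG→stop ORF.
Frame -3: TAC ATG GTA AAC CAT GAG GTC GAC GTG CGT ACT CTA AAG TGC CCA CAT GGT CAG TAG TTC ATG CGC — ATG at 6, stop TAG at 57 → 54 nt.
Forward-strand max 15 nt; reverse-strand max 54 nt. The reverse strand has the longer ORF.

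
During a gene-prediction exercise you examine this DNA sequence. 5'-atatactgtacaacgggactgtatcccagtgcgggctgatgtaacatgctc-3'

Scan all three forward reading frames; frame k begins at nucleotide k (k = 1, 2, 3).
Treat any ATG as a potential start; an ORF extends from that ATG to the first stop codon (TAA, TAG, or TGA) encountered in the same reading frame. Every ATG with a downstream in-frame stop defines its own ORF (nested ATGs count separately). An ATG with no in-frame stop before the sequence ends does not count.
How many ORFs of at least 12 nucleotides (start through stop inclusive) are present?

Frame 1: ATA TAC TGT ACA ACG GGA CTG TAT CCC AGT GCG GGC TGA TGT AAC ATG CTC — no ATG→stop ORF.
Frame 2: TAT ACT GTA CAA CGG GAC TGT ATC CCA GTG CGG GCT GAT GTA ACA TGC — no ATG→stop ORF.
Frame 3: ATA CTG TAC AAC GGG ACT GTA TCC CAG TGC GGG CTG ATG TAA CAT GCT — ATG at 39, stop TAA at 42 → 6 nt.
No ORF reaches 12 nucleotides. Count = 0.

0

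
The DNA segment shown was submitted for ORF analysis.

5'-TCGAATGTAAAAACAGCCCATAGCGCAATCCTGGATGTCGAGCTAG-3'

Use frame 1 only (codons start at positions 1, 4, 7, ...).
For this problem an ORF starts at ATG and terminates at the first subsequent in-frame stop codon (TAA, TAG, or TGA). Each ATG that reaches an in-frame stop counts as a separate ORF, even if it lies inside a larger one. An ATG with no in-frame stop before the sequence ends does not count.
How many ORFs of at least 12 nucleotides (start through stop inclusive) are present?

Frame 1: TCG AAT GTA AAA ACA GCC CAT AGC GCA ATC CTG GAT GTC GAG CTA — no ATG→stop ORF.
No ORF reaches 12 nucleotides. Count = 0.

0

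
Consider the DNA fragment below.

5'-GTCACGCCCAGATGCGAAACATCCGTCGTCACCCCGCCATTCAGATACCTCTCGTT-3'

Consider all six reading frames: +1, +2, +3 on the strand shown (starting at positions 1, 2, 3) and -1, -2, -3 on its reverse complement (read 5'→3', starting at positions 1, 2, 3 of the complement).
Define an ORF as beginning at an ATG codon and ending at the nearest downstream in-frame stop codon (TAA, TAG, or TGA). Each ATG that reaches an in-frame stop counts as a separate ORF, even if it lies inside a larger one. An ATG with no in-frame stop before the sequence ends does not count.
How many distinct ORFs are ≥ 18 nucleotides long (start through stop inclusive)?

1

Reverse complement (5'→3'): AACGAGAGGTATCTGAATGGCGGGGTGACGACGGATGTTTCGCATCTGGGCGTGAC
Frame +1: GTC ACG CCC AGA TGC GAA ACA TCC GTC GTC ACC CCG CCA TTC AGA TAC CTC TCG — no ATG→stop ORF.
Frame +2: TCA CGC CCA GAT GCG AAA CAT CCG TCG TCA CCC CGC CAT TCA GAT ACC TCT CGT — no ATG→stop ORF.
Frame +3: CAC GCC CAG ATG CGA AAC ATC CGT CGT CAC CCC GCC ATT CAG ATA CCT CTC GTT — no ATG→stop ORF.
Frame -1: AAC GAG AGG TAT CTG AAT GGC GGG GTG ACG ACG GAT GTT TCG CAT CTG GGC GTG — no ATG→stop ORF.
Frame -2: ACG AGA GGT ATC TGA ATG GCG GGG TGA CGA CGG ATG TTT CGC ATC TGG GCG TGA — ATG at 17, stop TGA at 26 → 12 nt; ATG at 35, stop TGA at 53 → 21 nt.
Frame -3: CGA GAG GTA TCT GAA TGG CGG GGT GAC GAC GGA TGT TTC GCA TCT GGG CGT GAC — no ATG→stop ORF.
ORFs ≥ 18 nucleotides: frame -2 35–55 (21 nucleotides). Count = 1.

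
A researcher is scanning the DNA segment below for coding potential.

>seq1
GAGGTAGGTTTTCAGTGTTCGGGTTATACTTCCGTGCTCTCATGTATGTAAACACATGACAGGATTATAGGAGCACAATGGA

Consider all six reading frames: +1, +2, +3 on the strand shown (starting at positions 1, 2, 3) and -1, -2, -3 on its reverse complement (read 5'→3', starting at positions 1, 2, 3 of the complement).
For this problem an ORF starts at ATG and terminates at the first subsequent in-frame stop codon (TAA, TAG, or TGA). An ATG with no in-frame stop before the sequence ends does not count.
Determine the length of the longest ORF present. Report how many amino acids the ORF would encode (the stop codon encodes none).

Reverse complement (5'→3'): TCCATTGTGCTCCTATAATCCTGTCATGTGTTTACATACATGAGAGCACGGAAGTATAACCCGAACACTGAAAACCTACCTC
Frame +1: GAG GTA GGT TTT CAG TGT TCG GGT TAT ACT TCC GTG CTC TCA TGT ATG TAA ACA CAT GAC AGG ATT ATA GGA GCA CAA TGG — ATG at 46, stop TAA at 49 → 6 nt.
Frame +2: AGG TAG GTT TTC AGT GTT CGG GTT ATA CTT CCG TGC TCT CAT GTA TGT AAA CAC ATG ACA GGA TTA TAG GAG CAC AAT GGA — ATG at 56, stop TAG at 68 → 15 nt.
Frame +3: GGT AGG TTT TCA GTG TTC GGG TTA TAC TTC CGT GCT CTC ATG TAT GTA AAC ACA TGA CAG GAT TAT AGG AGC ACA ATG — ATG at 42, stop TGA at 57 → 18 nt.
Frame -1: TCC ATT GTG CTC CTA TAA TCC TGT CAT GTG TTT ACA TAC ATG AGA GCA CGG AAG TAT AAC CCG AAC ACT GAA AAC CTA CCT — no ATG→stop ORF.
Frame -2: CCA TTG TGC TCC TAT AAT CCT GTC ATG TGT TTA CAT ACA TGA GAG CAC GGA AGT ATA ACC CGA ACA CTG AAA ACC TAC CTC — ATG at 26, stop TGA at 41 → 18 nt.
Frame -3: CAT TGT GCT CCT ATA ATC CTG TCA TGT GTT TAC ATA CAT GAG AGC ACG GAA GTA TAA CCC GAA CAC TGA AAA CCT ACC — no ATG→stop ORF.
Longest: frame +3, positions 42–59, 18 nt = 6 codons = 5 aa. → 5 amino acids.

5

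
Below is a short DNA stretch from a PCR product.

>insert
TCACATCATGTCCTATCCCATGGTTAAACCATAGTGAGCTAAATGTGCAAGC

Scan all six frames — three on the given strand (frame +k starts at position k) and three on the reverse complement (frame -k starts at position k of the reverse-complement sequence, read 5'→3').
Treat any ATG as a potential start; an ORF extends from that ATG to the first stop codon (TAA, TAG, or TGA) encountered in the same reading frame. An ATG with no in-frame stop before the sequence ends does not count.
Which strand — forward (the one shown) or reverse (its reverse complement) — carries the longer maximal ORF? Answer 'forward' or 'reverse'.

Reverse complement (5'→3'): GCTTGCACATTTAGCTCACTATGGTTTAACCATGGGATAGGACATGATGTGA
Frame +1: TCA CAT CAT GTC CTA TCC CAT GGT TAA ACC ATA GTG AGC TAA ATG TGC AAG — no ATG→stop ORF.
Frame +2: CAC ATC ATG TCC TAT CCC ATG GTT AAA CCA TAG TGA GCT AAA TGT GCA AGC — ATG at 8, stop TAG at 32 → 27 nt; ATG at 20, stop TAG at 32 → 15 nt.
Frame +3: ACA TCA TGT CCT ATC CCA TGG TTA AAC CAT AGT GAG CTA AAT GTG CAA — no ATG→stop ORF.
Frame -1: GCT TGC ACA TTT AGC TCA CTA TGG TTT AAC CAT GGG ATA GGA CAT GAT GTG — no ATG→stop ORF.
Frame -2: CTT GCA CAT TTA GCT CAC TAT GGT TTA ACC ATG GGA TAG GAC ATG ATG TGA — ATG at 32, stop TAG at 38 → 9 nt; ATG at 44, stop TGA at 50 → 9 nt; ATG at 47, stop TGA at 50 → 6 nt.
Frame -3: TTG CAC ATT TAG CTC ACT ATG GTT TAA CCA TGG GAT AGG ACA TGA TGT — ATG at 21, stop TAA at 27 → 9 nt.
Forward-strand max 27 nt; reverse-strand max 9 nt. The forward strand has the longer ORF.

forward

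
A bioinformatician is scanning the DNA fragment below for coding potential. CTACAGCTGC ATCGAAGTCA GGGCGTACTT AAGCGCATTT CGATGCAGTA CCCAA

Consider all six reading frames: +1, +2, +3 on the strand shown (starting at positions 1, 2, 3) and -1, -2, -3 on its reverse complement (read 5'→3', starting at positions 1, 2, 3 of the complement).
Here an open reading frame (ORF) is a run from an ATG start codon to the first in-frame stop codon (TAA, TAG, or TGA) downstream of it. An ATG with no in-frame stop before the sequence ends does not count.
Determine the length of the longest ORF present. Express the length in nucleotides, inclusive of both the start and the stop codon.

Reverse complement (5'→3'): TTGGGTACTGCATCGAAATGCGCTTAAGTACGCCCTGACTTCGATGCAGCTGTAG
Frame +1: CTA CAG CTG CAT CGA AGT CAG GGC GTA CTT AAG CGC ATT TCG ATG CAG TAC CCA — no ATG→stop ORF.
Frame +2: TAC AGC TGC ATC GAA GTC AGG GCG TAC TTA AGC GCA TTT CGA TGC AGT ACC CAA — no ATG→stop ORF.
Frame +3: ACA GCT GCA TCG AAG TCA GGG CGT ACT TAA GCG CAT TTC GAT GCA GTA CCC — no ATG→stop ORF.
Frame -1: TTG GGT ACT GCA TCG AAA TGC GCT TAA GTA CGC CCT GAC TTC GAT GCA GCT GTA — no ATG→stop ORF.
Frame -2: TGG GTA CTG CAT CGA AAT GCG CTT AAG TAC GCC CTG ACT TCG ATG CAG CTG TAG — ATG at 44, stop TAG at 53 → 12 nt.
Frame -3: GGG TAC TGC ATC GAA ATG CGC TTA AGT ACG CCC TGA CTT CGA TGC AGC TGT — ATG at 18, stop TGA at 36 → 21 nt.
Longest: frame -3, positions 18–38, 21 nt = 7 codons = 6 aa. → 21 nucleotides.

21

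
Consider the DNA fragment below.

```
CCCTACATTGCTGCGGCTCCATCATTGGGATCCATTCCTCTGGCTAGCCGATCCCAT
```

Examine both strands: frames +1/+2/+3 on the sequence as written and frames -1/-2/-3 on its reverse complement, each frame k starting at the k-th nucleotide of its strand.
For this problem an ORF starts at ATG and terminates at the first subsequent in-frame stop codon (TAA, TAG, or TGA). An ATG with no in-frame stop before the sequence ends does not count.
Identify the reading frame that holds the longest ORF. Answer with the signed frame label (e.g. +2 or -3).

Reverse complement (5'→3'): ATGGGATCGGCTAGCCAGAGGAATGGATCCCAATGATGGAGCCGCAGCAATGTAGGG
Frame +1: CCC TAC ATT GCT GCG GCT CCA TCA TTG GGA TCC ATT CCT CTG GCT AGC CGA TCC CAT — no ATG→stop ORF.
Frame +2: CCT ACA TTG CTG CGG CTC CAT CAT TGG GAT CCA TTC CTC TGG CTA GCC GAT CCC — no ATG→stop ORF.
Frame +3: CTA CAT TGC TGC GGC TCC ATC ATT GGG ATC CAT TCC TCT GGC TAG CCG ATC CCA — no ATG→stop ORF.
Frame -1: ATG GGA TCG GCT AGC CAG AGG AAT GGA TCC CAA TGA TGG AGC CGC AGC AAT GTA GGG — ATG at 1, stop TGA at 34 → 36 nt.
Frame -2: TGG GAT CGG CTA GCC AGA GGA ATG GAT CCC AAT GAT GGA GCC GCA GCA ATG TAG — ATG at 23, stop TAG at 53 → 33 nt; ATG at 50, stop TAG at 53 → 6 nt.
Frame -3: GGG ATC GGC TAG CCA GAG GAA TGG ATC CCA ATG ATG GAG CCG CAG CAA TGT AGG — no ATG→stop ORF.
Longest ORF is 36 nt in frame -1 (positions 1–36).

-1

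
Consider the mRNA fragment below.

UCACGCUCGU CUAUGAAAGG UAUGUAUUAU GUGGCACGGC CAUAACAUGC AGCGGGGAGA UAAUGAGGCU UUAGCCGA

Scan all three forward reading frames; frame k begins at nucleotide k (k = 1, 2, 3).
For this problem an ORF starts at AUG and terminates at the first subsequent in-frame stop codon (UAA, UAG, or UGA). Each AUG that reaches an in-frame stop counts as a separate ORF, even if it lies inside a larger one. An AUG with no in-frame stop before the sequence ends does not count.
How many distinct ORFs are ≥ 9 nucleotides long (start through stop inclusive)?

3

Frame 1: UCA CGC UCG UCU AUG AAA GGU AUG UAU UAU GUG GCA CGG CCA UAA CAU GCA GCG GGG AGA UAA UGA GGC UUU AGC CGA — AUG at 13, stop UAA at 43 → 33 nt; AUG at 22, stop UAA at 43 → 24 nt.
Frame 2: CAC GCU CGU CUA UGA AAG GUA UGU AUU AUG UGG CAC GGC CAU AAC AUG CAG CGG GGA GAU AAU GAG GCU UUA GCC — no AUG→stop ORF.
Frame 3: ACG CUC GUC UAU GAA AGG UAU GUA UUA UGU GGC ACG GCC AUA ACA UGC AGC GGG GAG AUA AUG AGG CUU UAG CCG — AUG at 63, stop UAG at 72 → 12 nt.
ORFs ≥ 9 nucleotides: frame 1 13–45 (33 nucleotides), frame 1 22–45 (24 nucleotides), frame 3 63–74 (12 nucleotides). Count = 3.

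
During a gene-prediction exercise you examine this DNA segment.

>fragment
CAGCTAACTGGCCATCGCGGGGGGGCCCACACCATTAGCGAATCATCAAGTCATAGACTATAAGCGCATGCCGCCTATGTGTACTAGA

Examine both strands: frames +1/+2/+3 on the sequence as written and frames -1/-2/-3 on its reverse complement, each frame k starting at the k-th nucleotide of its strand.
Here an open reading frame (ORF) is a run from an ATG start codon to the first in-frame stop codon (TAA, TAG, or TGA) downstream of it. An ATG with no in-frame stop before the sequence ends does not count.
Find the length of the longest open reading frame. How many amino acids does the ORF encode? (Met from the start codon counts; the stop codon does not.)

Reverse complement (5'→3'): TCTAGTACACATAGGCGGCATGCGCTTATAGTCTATGACTTGATGATTCGCTAATGGTGTGGGCCCCCCCGCGATGGCCAGTTAGCTG
Frame +1: CAG CTA ACT GGC CAT CGC GGG GGG GCC CAC ACC ATT AGC GAA TCA TCA AGT CAT AGA CTA TAA GCG CAT GCC GCC TAT GTG TAC TAG — no ATG→stop ORF.
Frame +2: AGC TAA CTG GCC ATC GCG GGG GGG CCC ACA CCA TTA GCG AAT CAT CAA GTC ATA GAC TAT AAG CGC ATG CCG CCT ATG TGT ACT AGA — no ATG→stop ORF.
Frame +3: GCT AAC TGG CCA TCG CGG GGG GGC CCA CAC CAT TAG CGA ATC ATC AAG TCA TAG ACT ATA AGC GCA TGC CGC CTA TGT GTA CTA — no ATG→stop ORF.
Frame -1: TCT AGT ACA CAT AGG CGG CAT GCG CTT ATA GTC TAT GAC TTG ATG ATT CGC TAA TGG TGT GGG CCC CCC CGC GAT GGC CAG TTA GCT — ATG at 43, stop TAA at 52 → 12 nt.
Frame -2: CTA GTA CAC ATA GGC GGC ATG CGC TTA TAG TCT ATG ACT TGA TGA TTC GCT AAT GGT GTG GGC CCC CCC GCG ATG GCC AGT TAG CTG — ATG at 20, stop TAG at 29 → 12 nt; ATG at 35, stop TGA at 41 → 9 nt; ATG at 74, stop TAG at 83 → 12 nt.
Frame -3: TAG TAC ACA TAG GCG GCA TGC GCT TAT AGT CTA TGA CTT GAT GAT TCG CTA ATG GTG TGG GCC CCC CCG CGA TGG CCA GTT AGC — no ATG→stop ORF.
Longest: frame -1, positions 43–54, 12 nt = 4 codons = 3 aa. → 3 amino acids.

3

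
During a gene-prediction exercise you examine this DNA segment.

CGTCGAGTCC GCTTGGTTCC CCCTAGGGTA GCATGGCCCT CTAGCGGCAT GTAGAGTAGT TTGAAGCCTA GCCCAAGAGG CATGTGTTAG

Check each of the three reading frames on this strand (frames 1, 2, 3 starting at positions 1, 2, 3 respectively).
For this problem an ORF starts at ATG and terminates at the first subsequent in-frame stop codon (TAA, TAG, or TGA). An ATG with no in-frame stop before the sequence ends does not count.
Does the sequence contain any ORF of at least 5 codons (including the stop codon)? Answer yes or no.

no

Frame 1: CGT CGA GTC CGC TTG GTT CCC CCT AGG GTA GCA TGG CCC TCT AGC GGC ATG TAG AGT AGT TTG AAG CCT AGC CCA AGA GGC ATG TGT TAG — ATG at 49, stop TAG at 52 → 6 nt; ATG at 82, stop TAG at 88 → 9 nt.
Frame 2: GTC GAG TCC GCT TGG TTC CCC CTA GGG TAG CAT GGC CCT CTA GCG GCA TGT AGA GTA GTT TGA AGC CTA GCC CAA GAG GCA TGT GTT — no ATG→stop ORF.
Frame 3: TCG AGT CCG CTT GGT TCC CCC TAG GGT AGC ATG GCC CTC TAG CGG CAT GTA GAG TAG TTT GAA GCC TAG CCC AAG AGG CAT GTG TTA — ATG at 33, stop TAG at 42 → 12 nt.
Largest ORF found is 4 codons < 5, so no.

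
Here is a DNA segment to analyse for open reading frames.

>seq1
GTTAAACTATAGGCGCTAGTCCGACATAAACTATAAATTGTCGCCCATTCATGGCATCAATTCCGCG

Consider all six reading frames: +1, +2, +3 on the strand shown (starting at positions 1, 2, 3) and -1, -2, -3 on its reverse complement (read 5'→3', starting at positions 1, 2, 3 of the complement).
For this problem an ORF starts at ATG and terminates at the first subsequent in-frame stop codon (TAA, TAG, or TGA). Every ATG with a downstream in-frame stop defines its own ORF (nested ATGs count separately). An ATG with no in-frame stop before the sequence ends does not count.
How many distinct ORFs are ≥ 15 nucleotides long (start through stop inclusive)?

2

Reverse complement (5'→3'): CGCGGAATTGATGCCATGAATGGGCGACAATTTATAGTTTATGTCGGACTAGCGCCTATAGTTTAAC
Frame +1: GTT AAA CTA TAG GCG CTA GTC CGA CAT AAA CTA TAA ATT GTC GCC CAT TCA TGG CAT CAA TTC CGC — no ATG→stop ORF.
Frame +2: TTA AAC TAT AGG CGC TAG TCC GAC ATA AAC TAT AAA TTG TCG CCC ATT CAT GGC ATC AAT TCC GCG — no ATG→stop ORF.
Frame +3: TAA ACT ATA GGC GCT AGT CCG ACA TAA ACT ATA AAT TGT CGC CCA TTC ATG GCA TCA ATT CCG — no ATG→stop ORF.
Frame -1: CGC GGA ATT GAT GCC ATG AAT GGG CGA CAA TTT ATA GTT TAT GTC GGA CTA GCG CCT ATA GTT TAA — ATG at 16, stop TAA at 64 → 51 nt.
Frame -2: GCG GAA TTG ATG CCA TGA ATG GGC GAC AAT TTA TAG TTT ATG TCG GAC TAG CGC CTA TAG TTT AAC — ATG at 11, stop TGA at 17 → 9 nt; ATG at 20, stop TAG at 35 → 18 nt; ATG at 41, stop TAG at 50 → 12 nt.
Frame -3: CGG AAT TGA TGC CAT GAA TGG GCG ACA ATT TAT AGT TTA TGT CGG ACT AGC GCC TAT AGT TTA — no ATG→stop ORF.
ORFs ≥ 15 nucleotides: frame -1 16–66 (51 nucleotides), frame -2 20–37 (18 nucleotides). Count = 2.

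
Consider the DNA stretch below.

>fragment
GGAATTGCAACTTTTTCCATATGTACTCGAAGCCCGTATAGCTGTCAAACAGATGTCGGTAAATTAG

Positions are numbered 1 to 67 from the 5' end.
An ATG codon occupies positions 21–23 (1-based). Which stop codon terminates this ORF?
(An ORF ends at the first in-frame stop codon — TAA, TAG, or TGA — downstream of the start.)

Codons from position 21: ATG (21–23), TAC (24–26), TCG (27–29), AAG (30–32), CCC (33–35), GTA (36–38), TAG (39–41).
The first in-frame stop codon is TAG.

TAG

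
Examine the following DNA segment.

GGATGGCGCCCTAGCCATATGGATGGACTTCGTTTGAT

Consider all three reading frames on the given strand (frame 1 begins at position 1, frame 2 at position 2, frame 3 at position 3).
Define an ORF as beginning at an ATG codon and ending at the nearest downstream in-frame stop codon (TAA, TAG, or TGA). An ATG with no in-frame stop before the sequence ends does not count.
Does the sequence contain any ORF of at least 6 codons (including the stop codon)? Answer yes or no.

no

Frame 1: GGA TGG CGC CCT AGC CAT ATG GAT GGA CTT CGT TTG — no ATG→stop ORF.
Frame 2: GAT GGC GCC CTA GCC ATA TGG ATG GAC TTC GTT TGA — ATG at 23, stop TGA at 35 → 15 nt.
Frame 3: ATG GCG CCC TAG CCA TAT GGA TGG ACT TCG TTT GAT — ATG at 3, stop TAG at 12 → 12 nt.
Largest ORF found is 5 codons < 6, so no.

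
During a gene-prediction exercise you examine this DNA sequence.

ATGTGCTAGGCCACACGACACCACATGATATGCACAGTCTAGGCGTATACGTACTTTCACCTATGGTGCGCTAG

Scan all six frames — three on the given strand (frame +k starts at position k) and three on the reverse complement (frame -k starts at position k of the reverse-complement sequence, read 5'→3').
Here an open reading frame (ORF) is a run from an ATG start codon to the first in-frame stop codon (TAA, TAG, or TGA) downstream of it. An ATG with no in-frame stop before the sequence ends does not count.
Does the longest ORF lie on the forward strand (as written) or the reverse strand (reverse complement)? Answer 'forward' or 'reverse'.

Reverse complement (5'→3'): CTAGCGCACCATAGGTGAAAGTACGTATACGCCTAGACTGTGCATATCATGTGGTGTCGTGTGGCCTAGCACAT
Frame +1: ATG TGC TAG GCC ACA CGA CAC CAC ATG ATA TGC ACA GTC TAG GCG TAT ACG TAC TTT CAC CTA TGG TGC GCT — ATG at 1, stop TAG at 7 → 9 nt; ATG at 25, stop TAG at 40 → 18 nt.
Frame +2: TGT GCT AGG CCA CAC GAC ACC ACA TGA TAT GCA CAG TCT AGG CGT ATA CGT ACT TTC ACC TAT GGT GCG CTA — no ATG→stop ORF.
Frame +3: GTG CTA GGC CAC ACG ACA CCA CAT GAT ATG CAC AGT CTA GGC GTA TAC GTA CTT TCA CCT ATG GTG CGC TAG — ATG at 30, stop TAG at 72 → 45 nt; ATG at 63, stop TAG at 72 → 12 nt.
Frame -1: CTA GCG CAC CAT AGG TGA AAG TAC GTA TAC GCC TAG ACT GTG CAT ATC ATG TGG TGT CGT GTG GCC TAG CAC — ATG at 49, stop TAG at 67 → 21 nt.
Frame -2: TAG CGC ACC ATA GGT GAA AGT ACG TAT ACG CCT AGA CTG TGC ATA TCA TGT GGT GTC GTG TGG CCT AGC ACA — no ATG→stop ORF.
Frame -3: AGC GCA CCA TAG GTG AAA GTA CGT ATA CGC CTA GAC TGT GCA TAT CAT GTG GTG TCG TGT GGC CTA GCA CAT — no ATG→stop ORF.
Forward-strand max 45 nt; reverse-strand max 21 nt. The forward strand has the longer ORF.

forward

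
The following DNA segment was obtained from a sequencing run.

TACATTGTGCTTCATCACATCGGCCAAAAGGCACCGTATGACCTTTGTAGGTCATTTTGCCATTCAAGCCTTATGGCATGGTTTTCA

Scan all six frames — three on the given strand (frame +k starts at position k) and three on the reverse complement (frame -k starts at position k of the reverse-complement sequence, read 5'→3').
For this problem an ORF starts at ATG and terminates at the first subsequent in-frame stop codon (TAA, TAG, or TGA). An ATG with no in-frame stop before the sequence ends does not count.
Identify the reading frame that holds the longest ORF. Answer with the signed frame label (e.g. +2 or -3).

Reverse complement (5'→3'): TGAAAACCATGCCATAAGGCTTGAATGGCAAAATGACCTACAAAGGTCATACGGTGCCTTTTGGCCGATGTGATGAAGCACAATGTA
Frame +1: TAC ATT GTG CTT CAT CAC ATC GGC CAA AAG GCA CCG TAT GAC CTT TGT AGG TCA TTT TGC CAT TCA AGC CTT ATG GCA TGG TTT TCA — no ATG→stop ORF.
Frame +2: ACA TTG TGC TTC ATC ACA TCG GCC AAA AGG CAC CGT ATG ACC TTT GTA GGT CAT TTT GCC ATT CAA GCC TTA TGG CAT GGT TTT — no ATG→stop ORF.
Frame +3: CAT TGT GCT TCA TCA CAT CGG CCA AAA GGC ACC GTA TGA CCT TTG TAG GTC ATT TTG CCA TTC AAG CCT TAT GGC ATG GTT TTC — no ATG→stop ORF.
Frame -1: TGA AAA CCA TGC CAT AAG GCT TGA ATG GCA AAA TGA CCT ACA AAG GTC ATA CGG TGC CTT TTG GCC GAT GTG ATG AAG CAC AAT GTA — ATG at 25, stop TGA at 34 → 12 nt.
Frame -2: GAA AAC CAT GCC ATA AGG CTT GAA TGG CAA AAT GAC CTA CAA AGG TCA TAC GGT GCC TTT TGG CCG ATG TGA TGA AGC ACA ATG — ATG at 68, stop TGA at 71 → 6 nt.
Frame -3: AAA ACC ATG CCA TAA GGC TTG AAT GGC AAA ATG ACC TAC AAA GGT CAT ACG GTG CCT TTT GGC CGA TGT GAT GAA GCA CAA TGT — ATG at 9, stop TAA at 15 → 9 nt.
Longest ORF is 12 nt in frame -1 (positions 25–36).

-1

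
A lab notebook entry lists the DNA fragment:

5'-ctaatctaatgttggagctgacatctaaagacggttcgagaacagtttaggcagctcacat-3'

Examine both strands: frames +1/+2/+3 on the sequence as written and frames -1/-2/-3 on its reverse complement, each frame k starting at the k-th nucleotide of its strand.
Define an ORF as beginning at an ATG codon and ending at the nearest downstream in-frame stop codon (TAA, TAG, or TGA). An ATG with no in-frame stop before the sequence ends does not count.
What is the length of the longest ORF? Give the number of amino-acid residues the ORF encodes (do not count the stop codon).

13

Reverse complement (5'→3'): ATGTGAGCTGCCTAAACTGTTCTCGAACCGTCTTTAGATGTCAGCTCCAACATTAGATTAG
Frame +1: CTA ATC TAA TGT TGG AGC TGA CAT CTA AAG ACG GTT CGA GAA CAG TTT AGG CAG CTC ACA — no ATG→stop ORF.
Frame +2: TAA TCT AAT GTT GGA GCT GAC ATC TAA AGA CGG TTC GAG AAC AGT TTA GGC AGC TCA CAT — no ATG→stop ORF.
Frame +3: AAT CTA ATG TTG GAG CTG ACA TCT AAA GAC GGT TCG AGA ACA GTT TAG GCA GCT CAC — ATG at 9, stop TAG at 48 → 42 nt.
Frame -1: ATG TGA GCT GCC TAA ACT GTT CTC GAA CCG TCT TTA GAT GTC AGC TCC AAC ATT AGA TTA — ATG at 1, stop TGA at 4 → 6 nt.
Frame -2: TGT GAG CTG CCT AAA CTG TTC TCG AAC CGT CTT TAG ATG TCA GCT CCA ACA TTA GAT TAG — ATG at 38, stop TAG at 59 → 24 nt.
Frame -3: GTG AGC TGC CTA AAC TGT TCT CGA ACC GTC TTT AGA TGT CAG CTC CAA CAT TAG ATT — no ATG→stop ORF.
Longest: frame +3, positions 9–50, 42 nt = 14 codons = 13 aa. → 13 amino acids.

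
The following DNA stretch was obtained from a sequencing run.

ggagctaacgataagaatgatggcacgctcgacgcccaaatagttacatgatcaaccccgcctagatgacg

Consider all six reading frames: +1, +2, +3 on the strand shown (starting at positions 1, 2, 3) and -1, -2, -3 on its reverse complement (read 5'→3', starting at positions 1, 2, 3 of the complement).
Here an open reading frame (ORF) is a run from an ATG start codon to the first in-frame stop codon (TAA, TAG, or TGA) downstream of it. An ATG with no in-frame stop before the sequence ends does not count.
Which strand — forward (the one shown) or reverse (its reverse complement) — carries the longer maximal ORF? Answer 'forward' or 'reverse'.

forward

Reverse complement (5'→3'): CGTCATCTAGGCGGGGTTGATCATGTAACTATTTGGGCGTCGAGCGTGCCATCATTCTTATCGTTAGCTCC
Frame +1: GGA GCT AAC GAT AAG AAT GAT GGC ACG CTC GAC GCC CAA ATA GTT ACA TGA TCA ACC CCG CCT AGA TGA — no ATG→stop ORF.
Frame +2: GAG CTA ACG ATA AGA ATG ATG GCA CGC TCG ACG CCC AAA TAG TTA CAT GAT CAA CCC CGC CTA GAT GAC — ATG at 17, stop TAG at 41 → 27 nt; ATG at 20, stop TAG at 41 → 24 nt.
Frame +3: AGC TAA CGA TAA GAA TGA TGG CAC GCT CGA CGC CCA AAT AGT TAC ATG ATC AAC CCC GCC TAG ATG ACG — ATG at 48, stop TAG at 63 → 18 nt.
Frame -1: CGT CAT CTA GGC GGG GTT GAT CAT GTA ACT ATT TGG GCG TCG AGC GTG CCA TCA TTC TTA TCG TTA GCT — no ATG→stop ORF.
Frame -2: GTC ATC TAG GCG GGG TTG ATC ATG TAA CTA TTT GGG CGT CGA GCG TGC CAT CAT TCT TAT CGT TAG CTC — ATG at 23, stop TAA at 26 → 6 nt.
Frame -3: TCA TCT AGG CGG GGT TGA TCA TGT AAC TAT TTG GGC GTC GAG CGT GCC ATC ATT CTT ATC GTT AGC TCC — no ATG→stop ORF.
Forward-strand max 27 nt; reverse-strand max 6 nt. The forward strand has the longer ORF.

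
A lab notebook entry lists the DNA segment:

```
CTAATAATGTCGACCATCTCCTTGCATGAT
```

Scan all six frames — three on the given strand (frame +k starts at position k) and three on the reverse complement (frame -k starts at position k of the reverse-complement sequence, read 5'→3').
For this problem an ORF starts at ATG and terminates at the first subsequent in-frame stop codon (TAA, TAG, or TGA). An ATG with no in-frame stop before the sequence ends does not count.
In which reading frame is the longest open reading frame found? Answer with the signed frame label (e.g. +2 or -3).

-1

Reverse complement (5'→3'): ATCATGCAAGGAGATGGTCGACATTATTAG
Frame +1: CTA ATA ATG TCG ACC ATC TCC TTG CAT GAT — no ATG→stop ORF.
Frame +2: TAA TAA TGT CGA CCA TCT CCT TGC ATG — no ATG→stop ORF.
Frame +3: AAT AAT GTC GAC CAT CTC CTT GCA TGA — no ATG→stop ORF.
Frame -1: ATC ATG CAA GGA GAT GGT CGA CAT TAT TAG — ATG at 4, stop TAG at 28 → 27 nt.
Frame -2: TCA TGC AAG GAG ATG GTC GAC ATT ATT — no ATG→stop ORF.
Frame -3: CAT GCA AGG AGA TGG TCG ACA TTA TTA — no ATG→stop ORF.
Longest ORF is 27 nt in frame -1 (positions 4–30).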